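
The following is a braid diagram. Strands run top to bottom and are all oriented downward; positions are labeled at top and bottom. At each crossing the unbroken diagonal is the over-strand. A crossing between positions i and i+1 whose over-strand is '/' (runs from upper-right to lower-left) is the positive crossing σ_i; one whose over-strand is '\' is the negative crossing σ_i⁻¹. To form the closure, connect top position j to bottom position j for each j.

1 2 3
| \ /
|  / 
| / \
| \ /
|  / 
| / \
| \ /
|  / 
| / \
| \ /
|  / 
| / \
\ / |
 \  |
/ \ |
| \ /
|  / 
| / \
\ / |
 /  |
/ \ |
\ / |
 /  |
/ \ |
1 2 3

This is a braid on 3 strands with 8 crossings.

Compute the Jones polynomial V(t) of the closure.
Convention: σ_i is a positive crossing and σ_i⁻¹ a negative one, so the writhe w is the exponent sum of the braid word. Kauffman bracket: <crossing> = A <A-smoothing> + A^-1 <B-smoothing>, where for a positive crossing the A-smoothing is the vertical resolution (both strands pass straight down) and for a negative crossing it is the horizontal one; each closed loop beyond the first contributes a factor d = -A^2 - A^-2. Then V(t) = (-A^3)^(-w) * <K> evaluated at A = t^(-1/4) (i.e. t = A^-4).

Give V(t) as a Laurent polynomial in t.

-t^9 + t^8 - 2*t^7 + 3*t^6 - 2*t^5 + 2*t^4 - t^3 + t^2

Derivation:
Reading the diagram top to bottom ('/'-over between positions i,i+1 = s_i, '\'-over = s_i^-1): braid word = s2 s2 s2 s2 s1^-1 s2 s1 s1.
Braid: s2 s2 s2 s2 s1^-1 s2 s1 s1 on 3 strands, 8 crossings.
Writhe w = (#positive) - (#negative) = 7 - 1 = 6.
Computing the Kauffman bracket via state sum. There are 2^8 = 256 states.
For each crossing: s=0 is the vertical smoothing, s=1 horizontal. Crossing k contributes A^(sign_k * (1 - 2*s_k)); loop factor d = -A^2 - A^-2.
Tabulate the states by total A-exponent and number of loops L (A-exp: L × count):
  A^8: L=2 ×1
  A^6: L=1 ×5, L=3 ×3
  A^4: L=2 ×27, L=4 ×1
  A^2: L=1 ×18, L=3 ×38
  A^0: L=2 ×41, L=4 ×29
  A^-2: L=3 ×44, L=5 ×12
  A^-4: L=4 ×26, L=6 ×2
  A^-6: L=5 ×8
  A^-8: L=6 ×1
Each group contributes A^e * Σ count * d^(L-1):
Powers of d = -A^2 - A^-2: d^2 = A^4 + 2 + A^-4; d^3 = -A^6 - 3*A^2 - 3*A^-2 - A^-6; d^4 = A^8 + 4*A^4 + 6 + 4*A^-4 + A^-8; d^5 = -A^10 - 5*A^6 - 10*A^2 - 10*A^-2 - 5*A^-6 - A^-10.
  A^8 * (d) = -A^10 - A^6
  A^6 * (5 + 3*d^2) = 3*A^10 + 11*A^6 + 3*A^2
  A^4 * (27*d + d^3) = -A^10 - 30*A^6 - 30*A^2 - A^-2
  A^2 * (18 + 38*d^2) = 38*A^6 + 94*A^2 + 38*A^-2
  A^0 * (41*d + 29*d^3) = -29*A^6 - 128*A^2 - 128*A^-2 - 29*A^-6
  A^-2 * (44*d^2 + 12*d^4) = 12*A^6 + 92*A^2 + 160*A^-2 + 92*A^-6 + 12*A^-10
  A^-4 * (26*d^3 + 2*d^5) = -2*A^6 - 36*A^2 - 98*A^-2 - 98*A^-6 - 36*A^-10 - 2*A^-14
  A^-6 * (8*d^4) = 8*A^2 + 32*A^-2 + 48*A^-6 + 32*A^-10 + 8*A^-14
  A^-8 * (d^5) = -A^2 - 5*A^-2 - 10*A^-6 - 10*A^-10 - 5*A^-14 - A^-18
Summing the groups: <K> = A^10 - A^6 + 2*A^2 - 2*A^-2 + 3*A^-6 - 2*A^-10 + A^-14 - A^-18
Normalise by the writhe: (-A^3)^(-w) = (-A^3)^(-6) = A^-18, so f(A) = A^-18 * <K> = A^-8 - A^-12 + 2*A^-16 - 2*A^-20 + 3*A^-24 - 2*A^-28 + A^-32 - A^-36.
Substitute A = t^(-1/4), i.e. A^e → t^(-e/4): V(t) = -t^9 + t^8 - 2*t^7 + 3*t^6 - 2*t^5 + 2*t^4 - t^3 + t^2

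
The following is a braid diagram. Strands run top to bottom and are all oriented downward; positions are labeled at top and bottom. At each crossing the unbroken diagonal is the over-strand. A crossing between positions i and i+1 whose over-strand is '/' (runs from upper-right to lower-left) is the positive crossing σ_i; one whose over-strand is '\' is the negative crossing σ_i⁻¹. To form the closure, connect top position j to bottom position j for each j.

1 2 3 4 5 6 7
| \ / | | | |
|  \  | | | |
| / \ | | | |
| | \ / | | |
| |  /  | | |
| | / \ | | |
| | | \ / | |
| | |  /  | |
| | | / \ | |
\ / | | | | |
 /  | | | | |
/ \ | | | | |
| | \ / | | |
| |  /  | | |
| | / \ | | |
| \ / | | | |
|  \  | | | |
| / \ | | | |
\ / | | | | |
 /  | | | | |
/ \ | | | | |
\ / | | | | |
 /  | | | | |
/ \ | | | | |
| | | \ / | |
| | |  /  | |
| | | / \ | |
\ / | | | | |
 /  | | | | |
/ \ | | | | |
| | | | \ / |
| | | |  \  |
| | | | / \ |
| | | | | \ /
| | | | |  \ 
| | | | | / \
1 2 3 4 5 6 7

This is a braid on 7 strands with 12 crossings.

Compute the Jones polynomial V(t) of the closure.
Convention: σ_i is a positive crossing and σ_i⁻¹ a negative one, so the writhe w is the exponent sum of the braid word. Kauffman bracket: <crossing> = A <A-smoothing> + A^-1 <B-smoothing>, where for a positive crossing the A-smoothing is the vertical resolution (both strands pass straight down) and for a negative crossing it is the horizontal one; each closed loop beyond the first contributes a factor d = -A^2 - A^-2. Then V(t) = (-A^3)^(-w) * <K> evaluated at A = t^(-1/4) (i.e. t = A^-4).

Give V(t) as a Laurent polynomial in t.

Reading the diagram top to bottom ('/'-over between positions i,i+1 = s_i, '\'-over = s_i^-1): braid word = s2^-1 s3 s4 s1 s3 s2^-1 s1 s1 s4 s1 s5^-1 s6^-1.
The presented braid s2^-1 s3 s4 s1 s3 s2^-1 s1 s1 s4 s1 s5^-1 s6^-1 on 7 strands reduces by inverse Markov moves (closure unchanged at each step):
  Destabilize: the word has the form β·s6^-1 where s6^-1 occurs only as the final letter (β ∈ B_6); drop it and the last strand → 6 strands.
  Destabilize: the word has the form β·s5^-1 where s5^-1 occurs only as the final letter (β ∈ B_5); drop it and the last strand → 5 strands.
Reduced to β = s2^-1 s3 s4 s1 s3 s2^-1 s1 s1 s4 s1 on 5 strands, 10 crossings.
Compute on β:
Braid: s2^-1 s3 s4 s1 s3 s2^-1 s1 s1 s4 s1 on 5 strands, 10 crossings.
Writhe w = (#positive) - (#negative) = 8 - 2 = 6.
Computing the Kauffman bracket via state sum. There are 2^10 = 1024 states.
Smooth each crossing (0=||, 1=⌣⌢); contribution A^(Σ sign_k(1-2s_k)) * d^(L-1).
Tabulate the states by total A-exponent and number of loops L (A-exp: L × count):
  A^10: L=5 ×1
  A^8: L=4 ×10
  A^6: L=3 ×39, L=5 ×6
  A^4: L=2 ×68, L=4 ×51, L=6 ×1
  A^2: L=1 ×44, L=3 ×139, L=5 ×27
  A^0: L=2 ×126, L=4 ×118, L=6 ×8
  A^-2: L=1 ×11, L=3 ×140, L=5 ×58, L=7 ×1
  A^-4: L=2 ×19, L=4 ×85, L=6 ×16
  A^-6: L=3 ×15, L=5 ×28, L=7 ×2
  A^-8: L=4 ×6, L=6 ×4
  A^-10: L=5 ×1
Each group contributes A^e * Σ count * d^(L-1):
Powers of d = -A^2 - A^-2: d^2 = A^4 + 2 + A^-4; d^3 = -A^6 - 3*A^2 - 3*A^-2 - A^-6; d^4 = A^8 + 4*A^4 + 6 + 4*A^-4 + A^-8; d^5 = -A^10 - 5*A^6 - 10*A^2 - 10*A^-2 - 5*A^-6 - A^-10; d^6 = A^12 + 6*A^8 + 15*A^4 + 20 + 15*A^-4 + 6*A^-8 + A^-12.
  A^10 * (d^4) = A^18 + 4*A^14 + 6*A^10 + 4*A^6 + A^2
  A^8 * (10*d^3) = -10*A^14 - 30*A^10 - 30*A^6 - 10*A^2
  A^6 * (39*d^2 + 6*d^4) = 6*A^14 + 63*A^10 + 114*A^6 + 63*A^2 + 6*A^-2
  A^4 * (68*d + 51*d^3 + d^5) = -A^14 - 56*A^10 - 231*A^6 - 231*A^2 - 56*A^-2 - A^-6
  A^2 * (44 + 139*d^2 + 27*d^4) = 27*A^10 + 247*A^6 + 484*A^2 + 247*A^-2 + 27*A^-6
  A^0 * (126*d + 118*d^3 + 8*d^5) = -8*A^10 - 158*A^6 - 560*A^2 - 560*A^-2 - 158*A^-6 - 8*A^-10
  A^-2 * (11 + 140*d^2 + 58*d^4 + d^6) = A^10 + 64*A^6 + 387*A^2 + 659*A^-2 + 387*A^-6 + 64*A^-10 + A^-14
  A^-4 * (19*d + 85*d^3 + 16*d^5) = -16*A^6 - 165*A^2 - 434*A^-2 - 434*A^-6 - 165*A^-10 - 16*A^-14
  A^-6 * (15*d^2 + 28*d^4 + 2*d^6) = 2*A^6 + 40*A^2 + 157*A^-2 + 238*A^-6 + 157*A^-10 + 40*A^-14 + 2*A^-18
  A^-8 * (6*d^3 + 4*d^5) = -4*A^2 - 26*A^-2 - 58*A^-6 - 58*A^-10 - 26*A^-14 - 4*A^-18
  A^-10 * (d^4) = A^-2 + 4*A^-6 + 6*A^-10 + 4*A^-14 + A^-18
Summing the groups: <K> = A^18 - A^14 + 3*A^10 - 4*A^6 + 5*A^2 - 6*A^-2 + 5*A^-6 - 4*A^-10 + 3*A^-14 - A^-18
Normalise by the writhe: (-A^3)^(-w) = (-A^3)^(-6) = A^-18, so f(A) = A^-18 * <K> = 1 - A^-4 + 3*A^-8 - 4*A^-12 + 5*A^-16 - 6*A^-20 + 5*A^-24 - 4*A^-28 + 3*A^-32 - A^-36.
Substitute A = t^(-1/4), i.e. A^e → t^(-e/4): V(t) = -t^9 + 3*t^8 - 4*t^7 + 5*t^6 - 6*t^5 + 5*t^4 - 4*t^3 + 3*t^2 - t + 1

Answer: -t^9 + 3*t^8 - 4*t^7 + 5*t^6 - 6*t^5 + 5*t^4 - 4*t^3 + 3*t^2 - t + 1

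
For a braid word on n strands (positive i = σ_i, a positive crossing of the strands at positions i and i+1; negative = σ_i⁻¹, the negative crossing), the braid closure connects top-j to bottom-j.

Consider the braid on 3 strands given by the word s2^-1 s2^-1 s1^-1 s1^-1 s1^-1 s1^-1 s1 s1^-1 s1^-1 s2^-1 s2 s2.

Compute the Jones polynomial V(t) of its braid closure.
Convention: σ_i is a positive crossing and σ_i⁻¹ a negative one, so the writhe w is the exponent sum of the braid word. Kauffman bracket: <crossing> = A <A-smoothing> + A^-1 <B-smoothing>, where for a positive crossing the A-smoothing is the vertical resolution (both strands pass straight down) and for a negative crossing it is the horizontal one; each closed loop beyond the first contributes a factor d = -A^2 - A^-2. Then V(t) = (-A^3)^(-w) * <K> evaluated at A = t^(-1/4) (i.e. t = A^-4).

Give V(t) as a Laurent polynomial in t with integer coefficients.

t^-2 + t^-4 - t^-5 + t^-6 - t^-7

Derivation:
The presented braid s2^-1 s2^-1 s1^-1 s1^-1 s1^-1 s1^-1 s1 s1^-1 s1^-1 s2^-1 s2 s2 on 3 strands reduces by inverse Markov moves (closure unchanged at each step):
  Deconjugate: the word is γ·β·γ⁻¹ with γ = s2^-1 s2^-1 (prefix) and γ⁻¹ = s2 s2 (suffix); strip both.
  Destabilize: the word has the form β·s2^-1 where s2^-1 occurs only as the final letter (β ∈ B_2); drop it and the last strand → 2 strands.
Reduced to β = s1^-1 s1^-1 s1^-1 s1^-1 s1 s1^-1 s1^-1 on 2 strands, 7 crossings.
Compute on β:
First cancel adjacent σ_i σ_i⁻¹ pairs (Reidemeister II — same braid, same closure): s1^-1 s1^-1 s1^-1 s1^-1 s1 s1^-1 s1^-1 → s1^-1 s1^-1 s1^-1 s1^-1 s1^-1.
Braid: s1^-1 s1^-1 s1^-1 s1^-1 s1^-1 on 2 strands, 5 crossings.
Writhe w = (#positive) - (#negative) = 0 - 5 = -5.
Enumerate smoothing states for the bracket polynomial. There are 2^5 = 32 states.
For each crossing: s=0 is the vertical smoothing, s=1 horizontal. Crossing k contributes A^(sign_k * (1 - 2*s_k)); loop factor d = -A^2 - A^-2.
  state 00000: A-exp=-5, loops=2, term = A^-5 * d^1
  state 00001: A-exp=-3, loops=1, term = A^-3 * d^0
  state 00010: A-exp=-3, loops=1, term = A^-3 * d^0
  state 00011: A-exp=-1, loops=2, term = A^-1 * d^1
  state 00100: A-exp=-3, loops=1, term = A^-3 * d^0
  state 00101: A-exp=-1, loops=2, term = A^-1 * d^1
  state 00110: A-exp=-1, loops=2, term = A^-1 * d^1
  state 00111: A-exp=+1, loops=3, term = A^1 * d^2
  state 01000: A-exp=-3, loops=1, term = A^-3 * d^0
  state 01001: A-exp=-1, loops=2, term = A^-1 * d^1
  state 01010: A-exp=-1, loops=2, term = A^-1 * d^1
  state 01011: A-exp=+1, loops=3, term = A^1 * d^2
  state 01100: A-exp=-1, loops=2, term = A^-1 * d^1
  state 01101: A-exp=+1, loops=3, term = A^1 * d^2
  state 01110: A-exp=+1, loops=3, term = A^1 * d^2
  state 01111: A-exp=+3, loops=4, term = A^3 * d^3
  state 10000: A-exp=-3, loops=1, term = A^-3 * d^0
  state 10001: A-exp=-1, loops=2, term = A^-1 * d^1
  state 10010: A-exp=-1, loops=2, term = A^-1 * d^1
  state 10011: A-exp=+1, loops=3, term = A^1 * d^2
  state 10100: A-exp=-1, loops=2, term = A^-1 * d^1
  state 10101: A-exp=+1, loops=3, term = A^1 * d^2
  state 10110: A-exp=+1, loops=3, term = A^1 * d^2
  state 10111: A-exp=+3, loops=4, term = A^3 * d^3
  state 11000: A-exp=-1, loops=2, term = A^-1 * d^1
  state 11001: A-exp=+1, loops=3, term = A^1 * d^2
  state 11010: A-exp=+1, loops=3, term = A^1 * d^2
  state 11011: A-exp=+3, loops=4, term = A^3 * d^3
  state 11100: A-exp=+1, loops=3, term = A^1 * d^2
  state 11101: A-exp=+3, loops=4, term = A^3 * d^3
  state 11110: A-exp=+3, loops=4, term = A^3 * d^3
  state 11111: A-exp=+5, loops=5, term = A^5 * d^4
Collect the terms by A-exponent (count of states per loop number):
Powers of d = -A^2 - A^-2: d^2 = A^4 + 2 + A^-4; d^3 = -A^6 - 3*A^2 - 3*A^-2 - A^-6; d^4 = A^8 + 4*A^4 + 6 + 4*A^-4 + A^-8.
  A^5 * (d^4) = A^13 + 4*A^9 + 6*A^5 + 4*A + A^-3
  A^3 * (5*d^3) = -5*A^9 - 15*A^5 - 15*A - 5*A^-3
  A^1 * (10*d^2) = 10*A^5 + 20*A + 10*A^-3
  A^-1 * (10*d) = -10*A - 10*A^-3
  A^-3 * (5) = 5*A^-3
  A^-5 * (d) = -A^-3 - A^-7
Summing the groups: <K> = A^13 - A^9 + A^5 - A - A^-7
Normalise by the writhe: (-A^3)^(-w) = (-A^3)^(5) = -A^15, so f(A) = -A^15 * <K> = -A^28 + A^24 - A^20 + A^16 + A^8.
Substitute A = t^(-1/4), i.e. A^e → t^(-e/4): V(t) = t^-2 + t^-4 - t^-5 + t^-6 - t^-7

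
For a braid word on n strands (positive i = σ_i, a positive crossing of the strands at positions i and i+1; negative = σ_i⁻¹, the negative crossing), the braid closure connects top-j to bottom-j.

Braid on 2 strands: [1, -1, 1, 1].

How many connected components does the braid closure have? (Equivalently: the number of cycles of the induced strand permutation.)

Track the strand permutation on 2 strands, starting from identity.
  step 1: s1 swaps positions 1,2 -> [2 1]
  step 2: s1^-1 swaps positions 1,2 -> [1 2]
  step 3: s1 swaps positions 1,2 -> [2 1]
  step 4: s1 swaps positions 1,2 -> [1 2]
Final permutation (position -> original strand): [1 2]
Closure components = cycle count of this permutation = 2.

Answer: 2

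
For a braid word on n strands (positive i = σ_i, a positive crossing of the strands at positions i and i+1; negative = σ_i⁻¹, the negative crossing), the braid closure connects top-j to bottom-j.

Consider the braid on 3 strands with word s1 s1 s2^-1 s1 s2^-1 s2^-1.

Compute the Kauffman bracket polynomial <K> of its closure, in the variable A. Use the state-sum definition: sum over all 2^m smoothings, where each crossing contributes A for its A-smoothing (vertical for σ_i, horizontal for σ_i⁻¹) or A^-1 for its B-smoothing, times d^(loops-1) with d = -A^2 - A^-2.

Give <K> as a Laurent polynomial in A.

Braid: s1 s1 s2^-1 s1 s2^-1 s2^-1 on 3 strands, 6 crossings.
Writhe w = (#positive) - (#negative) = 3 - 3 = 0.
Enumerate smoothing states for the bracket polynomial. There are 2^6 = 64 states.
Smooth each crossing (0=||, 1=⌣⌢); contribution A^(Σ sign_k(1-2s_k)) * d^(L-1).
Tabulate the states by total A-exponent and number of loops L (A-exp: L × count):
  A^6: L=4 ×1
  A^4: L=3 ×6
  A^2: L=2 ×14, L=4 ×1
  A^0: L=1 ×13, L=3 ×7
  A^-2: L=2 ×14, L=4 ×1
  A^-4: L=3 ×6
  A^-6: L=4 ×1
Each group contributes A^e * Σ count * d^(L-1):
Powers of d = -A^2 - A^-2: d^2 = A^4 + 2 + A^-4; d^3 = -A^6 - 3*A^2 - 3*A^-2 - A^-6.
  A^6 * (d^3) = -A^12 - 3*A^8 - 3*A^4 - 1
  A^4 * (6*d^2) = 6*A^8 + 12*A^4 + 6
  A^2 * (14*d + d^3) = -A^8 - 17*A^4 - 17 - A^-4
  A^0 * (13 + 7*d^2) = 7*A^4 + 27 + 7*A^-4
  A^-2 * (14*d + d^3) = -A^4 - 17 - 17*A^-4 - A^-8
  A^-4 * (6*d^2) = 6 + 12*A^-4 + 6*A^-8
  A^-6 * (d^3) = -1 - 3*A^-4 - 3*A^-8 - A^-12
Summing the groups: <K> = -A^12 + 2*A^8 - 2*A^4 + 3 - 2*A^-4 + 2*A^-8 - A^-12

Answer: -A^12 + 2*A^8 - 2*A^4 + 3 - 2*A^-4 + 2*A^-8 - A^-12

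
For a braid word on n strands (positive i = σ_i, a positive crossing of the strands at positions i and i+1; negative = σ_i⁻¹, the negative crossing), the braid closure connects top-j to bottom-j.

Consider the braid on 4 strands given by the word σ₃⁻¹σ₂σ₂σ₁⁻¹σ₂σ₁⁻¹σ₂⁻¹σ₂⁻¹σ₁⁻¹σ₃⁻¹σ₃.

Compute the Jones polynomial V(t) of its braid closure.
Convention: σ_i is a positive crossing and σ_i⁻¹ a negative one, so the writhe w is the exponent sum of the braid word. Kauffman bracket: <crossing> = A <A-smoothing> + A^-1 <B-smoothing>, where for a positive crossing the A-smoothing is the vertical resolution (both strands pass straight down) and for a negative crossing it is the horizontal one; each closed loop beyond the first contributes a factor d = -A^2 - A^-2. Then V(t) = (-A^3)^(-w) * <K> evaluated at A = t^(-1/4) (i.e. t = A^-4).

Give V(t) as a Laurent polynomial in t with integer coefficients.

-t + 2 - t^-1 + 2*t^-2 - t^-3 + t^-4 - t^-5

Derivation:
The presented braid s3^-1 s2 s2 s1^-1 s2 s1^-1 s2^-1 s2^-1 s1^-1 s3^-1 s3 on 4 strands reduces by inverse Markov moves (closure unchanged at each step):
  Deconjugate: the word is γ·β·γ⁻¹ with γ = s3^-1 (prefix) and γ⁻¹ = s3 (suffix); strip both.
  Destabilize: the word has the form β·s3^-1 where s3^-1 occurs only as the final letter (β ∈ B_3); drop it and the last strand → 3 strands.
Reduced to β = s2 s2 s1^-1 s2 s1^-1 s2^-1 s2^-1 s1^-1 on 3 strands, 8 crossings.
Compute on β:
Braid: s2 s2 s1^-1 s2 s1^-1 s2^-1 s2^-1 s1^-1 on 3 strands, 8 crossings.
Writhe w = (#positive) - (#negative) = 3 - 5 = -2.
State-sum expansion of <K>. There are 2^8 = 256 states.
For each crossing: s=0 is the vertical smoothing, s=1 horizontal. Crossing k contributes A^(sign_k * (1 - 2*s_k)); loop factor d = -A^2 - A^-2.
Tabulate the states by total A-exponent and number of loops L (A-exp: L × count):
  A^8: L=4 ×1
  A^6: L=3 ×8
  A^4: L=2 ×23, L=4 ×5
  A^2: L=1 ×22, L=3 ×33, L=5 ×1
  A^0: L=2 ×52, L=4 ×18
  A^-2: L=1 ×13, L=3 ×37, L=5 ×6
  A^-4: L=2 ×14, L=4 ×13, L=6 ×1
  A^-6: L=3 ×6, L=5 ×2
  A^-8: L=4 ×1
Each group contributes A^e * Σ count * d^(L-1):
Powers of d = -A^2 - A^-2: d^2 = A^4 + 2 + A^-4; d^3 = -A^6 - 3*A^2 - 3*A^-2 - A^-6; d^4 = A^8 + 4*A^4 + 6 + 4*A^-4 + A^-8; d^5 = -A^10 - 5*A^6 - 10*A^2 - 10*A^-2 - 5*A^-6 - A^-10.
  A^8 * (d^3) = -A^14 - 3*A^10 - 3*A^6 - A^2
  A^6 * (8*d^2) = 8*A^10 + 16*A^6 + 8*A^2
  A^4 * (23*d + 5*d^3) = -5*A^10 - 38*A^6 - 38*A^2 - 5*A^-2
  A^2 * (22 + 33*d^2 + d^4) = A^10 + 37*A^6 + 94*A^2 + 37*A^-2 + A^-6
  A^0 * (52*d + 18*d^3) = -18*A^6 - 106*A^2 - 106*A^-2 - 18*A^-6
  A^-2 * (13 + 37*d^2 + 6*d^4) = 6*A^6 + 61*A^2 + 123*A^-2 + 61*A^-6 + 6*A^-10
  A^-4 * (14*d + 13*d^3 + d^5) = -A^6 - 18*A^2 - 63*A^-2 - 63*A^-6 - 18*A^-10 - A^-14
  A^-6 * (6*d^2 + 2*d^4) = 2*A^2 + 14*A^-2 + 24*A^-6 + 14*A^-10 + 2*A^-14
  A^-8 * (d^3) = -A^-2 - 3*A^-6 - 3*A^-10 - A^-14
Summing the groups: <K> = -A^14 + A^10 - A^6 + 2*A^2 - A^-2 + 2*A^-6 - A^-10
Normalise by the writhe: (-A^3)^(-w) = (-A^3)^(2) = A^6, so f(A) = A^6 * <K> = -A^20 + A^16 - A^12 + 2*A^8 - A^4 + 2 - A^-4.
Substitute A = t^(-1/4), i.e. A^e → t^(-e/4): V(t) = -t + 2 - t^-1 + 2*t^-2 - t^-3 + t^-4 - t^-5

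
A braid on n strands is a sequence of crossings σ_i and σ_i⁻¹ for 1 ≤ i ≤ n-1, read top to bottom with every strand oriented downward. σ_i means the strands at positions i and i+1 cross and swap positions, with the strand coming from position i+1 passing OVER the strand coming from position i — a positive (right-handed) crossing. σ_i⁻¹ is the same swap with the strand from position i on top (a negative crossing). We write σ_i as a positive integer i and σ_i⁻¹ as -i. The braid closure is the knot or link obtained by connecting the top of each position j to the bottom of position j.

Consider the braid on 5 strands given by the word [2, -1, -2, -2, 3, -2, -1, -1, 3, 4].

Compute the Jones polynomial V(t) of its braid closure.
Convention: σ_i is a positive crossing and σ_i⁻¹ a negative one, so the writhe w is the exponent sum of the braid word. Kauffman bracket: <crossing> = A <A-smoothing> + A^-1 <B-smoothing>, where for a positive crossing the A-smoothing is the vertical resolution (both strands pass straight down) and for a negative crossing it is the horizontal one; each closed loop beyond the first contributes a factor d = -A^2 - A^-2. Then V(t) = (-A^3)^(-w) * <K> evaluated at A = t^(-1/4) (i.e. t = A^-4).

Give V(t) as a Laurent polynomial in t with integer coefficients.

t - 2 + 4*t^-1 - 5*t^-2 + 6*t^-3 - 5*t^-4 + 4*t^-5 - 3*t^-6 + t^-7

Derivation:
The presented braid s2 s1^-1 s2^-1 s2^-1 s3 s2^-1 s1^-1 s1^-1 s3 s4 on 5 strands reduces by inverse Markov moves (closure unchanged at each step):
  Destabilize: the word has the form β·s4 where s4 occurs only as the final letter (β ∈ B_4); drop it and the last strand → 4 strands.
Reduced to β = s2 s1^-1 s2^-1 s2^-1 s3 s2^-1 s1^-1 s1^-1 s3 on 4 strands, 9 crossings.
Compute on β:
Braid: s2 s1^-1 s2^-1 s2^-1 s3 s2^-1 s1^-1 s1^-1 s3 on 4 strands, 9 crossings.
Writhe w = (#positive) - (#negative) = 3 - 6 = -3.
Computing the Kauffman bracket via state sum. There are 2^9 = 512 states.
Smooth each crossing (0=||, 1=⌣⌢); contribution A^(Σ sign_k(1-2s_k)) * d^(L-1).
Tabulate the states by total A-exponent and number of loops L (A-exp: L × count):
  A^9: L=6 ×1
  A^7: L=5 ×9
  A^5: L=4 ×35, L=6 ×1
  A^3: L=3 ×73, L=5 ×11
  A^1: L=2 ×82, L=4 ×43, L=6 ×1
  A^-1: L=1 ×40, L=3 ×79, L=5 ×7
  A^-3: L=2 ×63, L=4 ×21
  A^-5: L=1 ×9, L=3 ×26, L=5 ×1
  A^-7: L=2 ×6, L=4 ×3
  A^-9: L=3 ×1
Each group contributes A^e * Σ count * d^(L-1):
Powers of d = -A^2 - A^-2: d^2 = A^4 + 2 + A^-4; d^3 = -A^6 - 3*A^2 - 3*A^-2 - A^-6; d^4 = A^8 + 4*A^4 + 6 + 4*A^-4 + A^-8; d^5 = -A^10 - 5*A^6 - 10*A^2 - 10*A^-2 - 5*A^-6 - A^-10.
  A^9 * (d^5) = -A^19 - 5*A^15 - 10*A^11 - 10*A^7 - 5*A^3 - A^-1
  A^7 * (9*d^4) = 9*A^15 + 36*A^11 + 54*A^7 + 36*A^3 + 9*A^-1
  A^5 * (35*d^3 + d^5) = -A^15 - 40*A^11 - 115*A^7 - 115*A^3 - 40*A^-1 - A^-5
  A^3 * (73*d^2 + 11*d^4) = 11*A^11 + 117*A^7 + 212*A^3 + 117*A^-1 + 11*A^-5
  A^1 * (82*d + 43*d^3 + d^5) = -A^11 - 48*A^7 - 221*A^3 - 221*A^-1 - 48*A^-5 - A^-9
  A^-1 * (40 + 79*d^2 + 7*d^4) = 7*A^7 + 107*A^3 + 240*A^-1 + 107*A^-5 + 7*A^-9
  A^-3 * (63*d + 21*d^3) = -21*A^3 - 126*A^-1 - 126*A^-5 - 21*A^-9
  A^-5 * (9 + 26*d^2 + d^4) = A^3 + 30*A^-1 + 67*A^-5 + 30*A^-9 + A^-13
  A^-7 * (6*d + 3*d^3) = -3*A^-1 - 15*A^-5 - 15*A^-9 - 3*A^-13
  A^-9 * (d^2) = A^-5 + 2*A^-9 + A^-13
Summing the groups: <K> = -A^19 + 3*A^15 - 4*A^11 + 5*A^7 - 6*A^3 + 5*A^-1 - 4*A^-5 + 2*A^-9 - A^-13
Normalise by the writhe: (-A^3)^(-w) = (-A^3)^(3) = -A^9, so f(A) = -A^9 * <K> = A^28 - 3*A^24 + 4*A^20 - 5*A^16 + 6*A^12 - 5*A^8 + 4*A^4 - 2 + A^-4.
Substitute A = t^(-1/4), i.e. A^e → t^(-e/4): V(t) = t - 2 + 4*t^-1 - 5*t^-2 + 6*t^-3 - 5*t^-4 + 4*t^-5 - 3*t^-6 + t^-7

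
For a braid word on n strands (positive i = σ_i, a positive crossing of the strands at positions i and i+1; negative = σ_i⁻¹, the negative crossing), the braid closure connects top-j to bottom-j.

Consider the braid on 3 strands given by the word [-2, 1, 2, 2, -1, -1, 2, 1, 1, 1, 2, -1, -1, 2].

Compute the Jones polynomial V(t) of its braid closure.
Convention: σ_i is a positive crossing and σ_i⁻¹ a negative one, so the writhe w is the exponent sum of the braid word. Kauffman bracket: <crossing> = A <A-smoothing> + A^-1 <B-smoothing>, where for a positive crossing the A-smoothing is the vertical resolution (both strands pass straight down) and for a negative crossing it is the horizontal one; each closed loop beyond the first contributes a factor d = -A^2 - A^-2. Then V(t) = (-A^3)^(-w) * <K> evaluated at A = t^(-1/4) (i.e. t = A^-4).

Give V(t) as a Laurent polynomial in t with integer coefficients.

-t^8 + 2*t^7 - 4*t^6 + 5*t^5 - 5*t^4 + 6*t^3 - 4*t^2 + 3*t - 1

Derivation:
The presented braid s2^-1 s1 s2 s2 s1^-1 s1^-1 s2 s1 s1 s1 s2 s1^-1 s1^-1 s2 on 3 strands reduces by inverse Markov moves (closure unchanged at each step):
  Deconjugate: the word is γ·β·γ⁻¹ with γ = s2^-1 (prefix) and γ⁻¹ = s2 (suffix); strip both.
  Deconjugate: the word is γ·β·γ⁻¹ with γ = s1 (prefix) and γ⁻¹ = s1^-1 (suffix); strip both.
Reduced to β = s2 s2 s1^-1 s1^-1 s2 s1 s1 s1 s2 s1^-1 on 3 strands, 10 crossings.
Compute on β:
Braid: s2 s2 s1^-1 s1^-1 s2 s1 s1 s1 s2 s1^-1 on 3 strands, 10 crossings.
Writhe w = (#positive) - (#negative) = 7 - 3 = 4.
State-sum expansion of <K>. There are 2^10 = 1024 states.
Each crossing splits two ways (0=vertical, 1=horizontal). The state's weight is A^(#A-smoothings - #B-smoothings) * d^(loops - 1).
Tabulate the states by total A-exponent and number of loops L (A-exp: L × count):
  A^10: L=4 ×1
  A^8: L=3 ×7, L=5 ×3
  A^6: L=2 ×19, L=4 ×23, L=6 ×3
  A^4: L=1 ×20, L=3 ×75, L=5 ×24, L=7 ×1
  A^2: L=2 ×114, L=4 ×86, L=6 ×10
  A^0: L=1 ×51, L=3 ×155, L=5 ×45, L=7 ×1
  A^-2: L=2 ×102, L=4 ×98, L=6 ×10
  A^-4: L=3 ×89, L=5 ×30, L=7 ×1
  A^-6: L=4 ×41, L=6 ×4
  A^-8: L=5 ×10
  A^-10: L=6 ×1
Each group contributes A^e * Σ count * d^(L-1):
Powers of d = -A^2 - A^-2: d^2 = A^4 + 2 + A^-4; d^3 = -A^6 - 3*A^2 - 3*A^-2 - A^-6; d^4 = A^8 + 4*A^4 + 6 + 4*A^-4 + A^-8; d^5 = -A^10 - 5*A^6 - 10*A^2 - 10*A^-2 - 5*A^-6 - A^-10; d^6 = A^12 + 6*A^8 + 15*A^4 + 20 + 15*A^-4 + 6*A^-8 + A^-12.
  A^10 * (d^3) = -A^16 - 3*A^12 - 3*A^8 - A^4
  A^8 * (7*d^2 + 3*d^4) = 3*A^16 + 19*A^12 + 32*A^8 + 19*A^4 + 3
  A^6 * (19*d + 23*d^3 + 3*d^5) = -3*A^16 - 38*A^12 - 118*A^8 - 118*A^4 - 38 - 3*A^-4
  A^4 * (20 + 75*d^2 + 24*d^4 + d^6) = A^16 + 30*A^12 + 186*A^8 + 334*A^4 + 186 + 30*A^-4 + A^-8
  A^2 * (114*d + 86*d^3 + 10*d^5) = -10*A^12 - 136*A^8 - 472*A^4 - 472 - 136*A^-4 - 10*A^-8
  A^0 * (51 + 155*d^2 + 45*d^4 + d^6) = A^12 + 51*A^8 + 350*A^4 + 651 + 350*A^-4 + 51*A^-8 + A^-12
  A^-2 * (102*d + 98*d^3 + 10*d^5) = -10*A^8 - 148*A^4 - 496 - 496*A^-4 - 148*A^-8 - 10*A^-12
  A^-4 * (89*d^2 + 30*d^4 + d^6) = A^8 + 36*A^4 + 224 + 378*A^-4 + 224*A^-8 + 36*A^-12 + A^-16
  A^-6 * (41*d^3 + 4*d^5) = -4*A^4 - 61 - 163*A^-4 - 163*A^-8 - 61*A^-12 - 4*A^-16
  A^-8 * (10*d^4) = 10 + 40*A^-4 + 60*A^-8 + 40*A^-12 + 10*A^-16
  A^-10 * (d^5) = -1 - 5*A^-4 - 10*A^-8 - 10*A^-12 - 5*A^-16 - A^-20
Summing the groups: <K> = -A^12 + 3*A^8 - 4*A^4 + 6 - 5*A^-4 + 5*A^-8 - 4*A^-12 + 2*A^-16 - A^-20
Normalise by the writhe: (-A^3)^(-w) = (-A^3)^(-4) = A^-12, so f(A) = A^-12 * <K> = -1 + 3*A^-4 - 4*A^-8 + 6*A^-12 - 5*A^-16 + 5*A^-20 - 4*A^-24 + 2*A^-28 - A^-32.
Substitute A = t^(-1/4), i.e. A^e → t^(-e/4): V(t) = -t^8 + 2*t^7 - 4*t^6 + 5*t^5 - 5*t^4 + 6*t^3 - 4*t^2 + 3*t - 1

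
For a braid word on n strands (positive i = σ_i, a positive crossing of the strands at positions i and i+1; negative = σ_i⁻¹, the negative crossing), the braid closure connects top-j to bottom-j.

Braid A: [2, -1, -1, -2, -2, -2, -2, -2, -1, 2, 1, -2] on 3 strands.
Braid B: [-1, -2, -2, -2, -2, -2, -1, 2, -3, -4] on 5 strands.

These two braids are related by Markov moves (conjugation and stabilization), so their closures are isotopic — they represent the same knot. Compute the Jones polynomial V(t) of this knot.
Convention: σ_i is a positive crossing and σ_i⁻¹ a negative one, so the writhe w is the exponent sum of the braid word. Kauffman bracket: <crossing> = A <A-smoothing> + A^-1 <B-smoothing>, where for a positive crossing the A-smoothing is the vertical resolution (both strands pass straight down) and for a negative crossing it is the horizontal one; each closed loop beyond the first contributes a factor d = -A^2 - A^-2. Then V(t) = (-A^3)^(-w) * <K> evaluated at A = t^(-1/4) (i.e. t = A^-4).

t^-2 - t^-3 + 2*t^-4 - 2*t^-5 + 3*t^-6 - 2*t^-7 + t^-8 - t^-9

Derivation:
Markov-equivalent braids have isotopic closures, hence identical knot invariants. Strip the Markov moves from each word to reach a common short braid β, then compute V(t) once on β.
Braid A: s2 s1^-1 s1^-1 s2^-1 s2^-1 s2^-1 s2^-1 s2^-1 s1^-1 s2 s1 s2^-1 on 3 strands reduces by inverse Markov moves (closure unchanged at each step):
  Deconjugate: the word is γ·β·γ⁻¹ with γ = s2 s1^-1 (prefix) and γ⁻¹ = s1 s2^-1 (suffix); strip both.
Reduced to β = s1^-1 s2^-1 s2^-1 s2^-1 s2^-1 s2^-1 s1^-1 s2 on 3 strands, 8 crossings.
Braid B: s1^-1 s2^-1 s2^-1 s2^-1 s2^-1 s2^-1 s1^-1 s2 s3^-1 s4^-1 on 5 strands reduces by inverse Markov moves (closure unchanged at each step):
  Destabilize: the word has the form β·s4^-1 where s4^-1 occurs only as the final letter (β ∈ B_4); drop it and the last strand → 4 strands.
  Destabilize: the word has the form β·s3^-1 where s3^-1 occurs only as the final letter (β ∈ B_3); drop it and the last strand → 3 strands.
Reduced to β = s1^-1 s2^-1 s2^-1 s2^-1 s2^-1 s2^-1 s1^-1 s2 on 3 strands, 8 crossings.
Both give the same β = s1^-1 s2^-1 s2^-1 s2^-1 s2^-1 s2^-1 s1^-1 s2 on 3 strands, so one state sum suffices:
Braid: s1^-1 s2^-1 s2^-1 s2^-1 s2^-1 s2^-1 s1^-1 s2 on 3 strands, 8 crossings.
Writhe w = (#positive) - (#negative) = 1 - 7 = -6.
State-sum expansion of <K>. There are 2^8 = 256 states.
For each crossing: s=0 is the vertical smoothing, s=1 horizontal. Crossing k contributes A^(sign_k * (1 - 2*s_k)); loop factor d = -A^2 - A^-2.
Tabulate the states by total A-exponent and number of loops L (A-exp: L × count):
  A^8: L=6 ×1
  A^6: L=5 ×8
  A^4: L=4 ×25, L=6 ×3
  A^2: L=3 ×40, L=5 ×15, L=7 ×1
  A^0: L=2 ×35, L=4 ×30, L=6 ×5
  A^-2: L=1 ×15, L=3 ×31, L=5 ×10
  A^-4: L=2 ×18, L=4 ×10
  A^-6: L=1 ×2, L=3 ×6
  A^-8: L=2 ×1
Each group contributes A^e * Σ count * d^(L-1):
Powers of d = -A^2 - A^-2: d^2 = A^4 + 2 + A^-4; d^3 = -A^6 - 3*A^2 - 3*A^-2 - A^-6; d^4 = A^8 + 4*A^4 + 6 + 4*A^-4 + A^-8; d^5 = -A^10 - 5*A^6 - 10*A^2 - 10*A^-2 - 5*A^-6 - A^-10; d^6 = A^12 + 6*A^8 + 15*A^4 + 20 + 15*A^-4 + 6*A^-8 + A^-12.
  A^8 * (d^5) = -A^18 - 5*A^14 - 10*A^10 - 10*A^6 - 5*A^2 - A^-2
  A^6 * (8*d^4) = 8*A^14 + 32*A^10 + 48*A^6 + 32*A^2 + 8*A^-2
  A^4 * (25*d^3 + 3*d^5) = -3*A^14 - 40*A^10 - 105*A^6 - 105*A^2 - 40*A^-2 - 3*A^-6
  A^2 * (40*d^2 + 15*d^4 + d^6) = A^14 + 21*A^10 + 115*A^6 + 190*A^2 + 115*A^-2 + 21*A^-6 + A^-10
  A^0 * (35*d + 30*d^3 + 5*d^5) = -5*A^10 - 55*A^6 - 175*A^2 - 175*A^-2 - 55*A^-6 - 5*A^-10
  A^-2 * (15 + 31*d^2 + 10*d^4) = 10*A^6 + 71*A^2 + 137*A^-2 + 71*A^-6 + 10*A^-10
  A^-4 * (18*d + 10*d^3) = -10*A^2 - 48*A^-2 - 48*A^-6 - 10*A^-10
  A^-6 * (2 + 6*d^2) = 6*A^-2 + 14*A^-6 + 6*A^-10
  A^-8 * (d) = -A^-6 - A^-10
Summing the groups: <K> = -A^18 + A^14 - 2*A^10 + 3*A^6 - 2*A^2 + 2*A^-2 - A^-6 + A^-10
Normalise by the writhe: (-A^3)^(-w) = (-A^3)^(6) = A^18, so f(A) = A^18 * <K> = -A^36 + A^32 - 2*A^28 + 3*A^24 - 2*A^20 + 2*A^16 - A^12 + A^8.
Substitute A = t^(-1/4), i.e. A^e → t^(-e/4): V(t) = t^-2 - t^-3 + 2*t^-4 - 2*t^-5 + 3*t^-6 - 2*t^-7 + t^-8 - t^-9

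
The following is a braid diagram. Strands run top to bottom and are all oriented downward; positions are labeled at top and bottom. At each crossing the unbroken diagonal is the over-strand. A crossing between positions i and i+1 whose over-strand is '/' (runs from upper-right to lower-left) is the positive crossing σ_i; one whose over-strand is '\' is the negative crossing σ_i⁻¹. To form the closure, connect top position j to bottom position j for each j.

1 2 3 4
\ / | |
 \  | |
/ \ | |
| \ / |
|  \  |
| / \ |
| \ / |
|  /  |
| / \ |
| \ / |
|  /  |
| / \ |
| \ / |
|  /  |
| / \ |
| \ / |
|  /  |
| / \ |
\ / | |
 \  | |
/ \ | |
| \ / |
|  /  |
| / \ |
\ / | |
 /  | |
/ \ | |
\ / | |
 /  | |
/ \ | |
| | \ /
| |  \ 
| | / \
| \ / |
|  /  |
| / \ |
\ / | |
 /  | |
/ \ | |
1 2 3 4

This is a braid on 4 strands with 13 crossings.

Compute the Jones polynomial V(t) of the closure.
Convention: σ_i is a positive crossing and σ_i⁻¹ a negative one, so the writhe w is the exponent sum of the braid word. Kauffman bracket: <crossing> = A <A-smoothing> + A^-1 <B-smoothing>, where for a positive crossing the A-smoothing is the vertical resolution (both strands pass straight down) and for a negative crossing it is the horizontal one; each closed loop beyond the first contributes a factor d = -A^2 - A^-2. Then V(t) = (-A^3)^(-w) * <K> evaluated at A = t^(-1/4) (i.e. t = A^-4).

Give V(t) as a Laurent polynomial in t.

-t^9 + t^8 - 2*t^7 + 3*t^6 - 2*t^5 + 2*t^4 - t^3 + t^2

Derivation:
Reading the diagram top to bottom ('/'-over between positions i,i+1 = s_i, '\'-over = s_i^-1): braid word = s1^-1 s2^-1 s2 s2 s2 s2 s1^-1 s2 s1 s1 s3^-1 s2 s1.
The presented braid s1^-1 s2^-1 s2 s2 s2 s2 s1^-1 s2 s1 s1 s3^-1 s2 s1 on 4 strands reduces by inverse Markov moves (closure unchanged at each step):
  Deconjugate: the word is γ·β·γ⁻¹ with γ = s1^-1 s2^-1 (prefix) and γ⁻¹ = s2 s1 (suffix); strip both.
  Destabilize: the word has the form β·s3^-1 where s3^-1 occurs only as the final letter (β ∈ B_3); drop it and the last strand → 3 strands.
Reduced to β = s2 s2 s2 s2 s1^-1 s2 s1 s1 on 3 strands, 8 crossings.
Compute on β:
Braid: s2 s2 s2 s2 s1^-1 s2 s1 s1 on 3 strands, 8 crossings.
Writhe w = (#positive) - (#negative) = 7 - 1 = 6.
Enumerate smoothing states for the bracket polynomial. There are 2^8 = 256 states.
For each crossing: s=0 is the vertical smoothing, s=1 horizontal. Crossing k contributes A^(sign_k * (1 - 2*s_k)); loop factor d = -A^2 - A^-2.
Tabulate the states by total A-exponent and number of loops L (A-exp: L × count):
  A^8: L=2 ×1
  A^6: L=1 ×5, L=3 ×3
  A^4: L=2 ×27, L=4 ×1
  A^2: L=1 ×18, L=3 ×38
  A^0: L=2 ×41, L=4 ×29
  A^-2: L=3 ×44, L=5 ×12
  A^-4: L=4 ×26, L=6 ×2
  A^-6: L=5 ×8
  A^-8: L=6 ×1
Each group contributes A^e * Σ count * d^(L-1):
Powers of d = -A^2 - A^-2: d^2 = A^4 + 2 + A^-4; d^3 = -A^6 - 3*A^2 - 3*A^-2 - A^-6; d^4 = A^8 + 4*A^4 + 6 + 4*A^-4 + A^-8; d^5 = -A^10 - 5*A^6 - 10*A^2 - 10*A^-2 - 5*A^-6 - A^-10.
  A^8 * (d) = -A^10 - A^6
  A^6 * (5 + 3*d^2) = 3*A^10 + 11*A^6 + 3*A^2
  A^4 * (27*d + d^3) = -A^10 - 30*A^6 - 30*A^2 - A^-2
  A^2 * (18 + 38*d^2) = 38*A^6 + 94*A^2 + 38*A^-2
  A^0 * (41*d + 29*d^3) = -29*A^6 - 128*A^2 - 128*A^-2 - 29*A^-6
  A^-2 * (44*d^2 + 12*d^4) = 12*A^6 + 92*A^2 + 160*A^-2 + 92*A^-6 + 12*A^-10
  A^-4 * (26*d^3 + 2*d^5) = -2*A^6 - 36*A^2 - 98*A^-2 - 98*A^-6 - 36*A^-10 - 2*A^-14
  A^-6 * (8*d^4) = 8*A^2 + 32*A^-2 + 48*A^-6 + 32*A^-10 + 8*A^-14
  A^-8 * (d^5) = -A^2 - 5*A^-2 - 10*A^-6 - 10*A^-10 - 5*A^-14 - A^-18
Summing the groups: <K> = A^10 - A^6 + 2*A^2 - 2*A^-2 + 3*A^-6 - 2*A^-10 + A^-14 - A^-18
Normalise by the writhe: (-A^3)^(-w) = (-A^3)^(-6) = A^-18, so f(A) = A^-18 * <K> = A^-8 - A^-12 + 2*A^-16 - 2*A^-20 + 3*A^-24 - 2*A^-28 + A^-32 - A^-36.
Substitute A = t^(-1/4), i.e. A^e → t^(-e/4): V(t) = -t^9 + t^8 - 2*t^7 + 3*t^6 - 2*t^5 + 2*t^4 - t^3 + t^2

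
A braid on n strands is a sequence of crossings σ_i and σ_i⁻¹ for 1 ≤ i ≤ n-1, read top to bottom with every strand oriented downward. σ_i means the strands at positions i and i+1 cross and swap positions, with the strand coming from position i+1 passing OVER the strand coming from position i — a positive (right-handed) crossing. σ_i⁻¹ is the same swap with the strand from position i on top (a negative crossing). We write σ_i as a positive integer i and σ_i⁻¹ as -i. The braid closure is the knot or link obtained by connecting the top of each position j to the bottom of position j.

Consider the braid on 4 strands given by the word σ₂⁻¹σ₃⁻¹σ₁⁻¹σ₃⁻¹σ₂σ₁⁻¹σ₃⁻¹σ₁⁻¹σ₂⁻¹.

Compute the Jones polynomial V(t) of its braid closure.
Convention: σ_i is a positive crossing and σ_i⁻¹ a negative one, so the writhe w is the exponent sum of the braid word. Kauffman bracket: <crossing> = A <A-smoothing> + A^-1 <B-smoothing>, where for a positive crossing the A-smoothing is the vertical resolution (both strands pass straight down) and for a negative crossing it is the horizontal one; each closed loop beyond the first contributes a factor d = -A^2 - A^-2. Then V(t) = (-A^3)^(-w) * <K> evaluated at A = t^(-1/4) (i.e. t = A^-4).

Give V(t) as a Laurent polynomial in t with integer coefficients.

t^-2 - 2*t^-3 + 5*t^-4 - 5*t^-5 + 6*t^-6 - 6*t^-7 + 4*t^-8 - 3*t^-9 + t^-10

Derivation:
Braid: s2^-1 s3^-1 s1^-1 s3^-1 s2 s1^-1 s3^-1 s1^-1 s2^-1 on 4 strands, 9 crossings.
Writhe w = (#positive) - (#negative) = 1 - 8 = -7.
Computing the Kauffman bracket via state sum. There are 2^9 = 512 states.
Each crossing splits two ways (0=vertical, 1=horizontal). The state's weight is A^(#A-smoothings - #B-smoothings) * d^(loops - 1).
Tabulate the states by total A-exponent and number of loops L (A-exp: L × count):
  A^9: L=6 ×1
  A^7: L=5 ×9
  A^5: L=4 ×35, L=6 ×1
  A^3: L=3 ×74, L=5 ×10
  A^1: L=2 ×85, L=4 ×41
  A^-1: L=1 ×42, L=3 ×80, L=5 ×4
  A^-3: L=2 ×65, L=4 ×19
  A^-5: L=1 ×9, L=3 ×26, L=5 ×1
  A^-7: L=2 ×6, L=4 ×3
  A^-9: L=3 ×1
Each group contributes A^e * Σ count * d^(L-1):
Powers of d = -A^2 - A^-2: d^2 = A^4 + 2 + A^-4; d^3 = -A^6 - 3*A^2 - 3*A^-2 - A^-6; d^4 = A^8 + 4*A^4 + 6 + 4*A^-4 + A^-8; d^5 = -A^10 - 5*A^6 - 10*A^2 - 10*A^-2 - 5*A^-6 - A^-10.
  A^9 * (d^5) = -A^19 - 5*A^15 - 10*A^11 - 10*A^7 - 5*A^3 - A^-1
  A^7 * (9*d^4) = 9*A^15 + 36*A^11 + 54*A^7 + 36*A^3 + 9*A^-1
  A^5 * (35*d^3 + d^5) = -A^15 - 40*A^11 - 115*A^7 - 115*A^3 - 40*A^-1 - A^-5
  A^3 * (74*d^2 + 10*d^4) = 10*A^11 + 114*A^7 + 208*A^3 + 114*A^-1 + 10*A^-5
  A^1 * (85*d + 41*d^3) = -41*A^7 - 208*A^3 - 208*A^-1 - 41*A^-5
  A^-1 * (42 + 80*d^2 + 4*d^4) = 4*A^7 + 96*A^3 + 226*A^-1 + 96*A^-5 + 4*A^-9
  A^-3 * (65*d + 19*d^3) = -19*A^3 - 122*A^-1 - 122*A^-5 - 19*A^-9
  A^-5 * (9 + 26*d^2 + d^4) = A^3 + 30*A^-1 + 67*A^-5 + 30*A^-9 + A^-13
  A^-7 * (6*d + 3*d^3) = -3*A^-1 - 15*A^-5 - 15*A^-9 - 3*A^-13
  A^-9 * (d^2) = A^-5 + 2*A^-9 + A^-13
Summing the groups: <K> = -A^19 + 3*A^15 - 4*A^11 + 6*A^7 - 6*A^3 + 5*A^-1 - 5*A^-5 + 2*A^-9 - A^-13
Normalise by the writhe: (-A^3)^(-w) = (-A^3)^(7) = -A^21, so f(A) = -A^21 * <K> = A^40 - 3*A^36 + 4*A^32 - 6*A^28 + 6*A^24 - 5*A^20 + 5*A^16 - 2*A^12 + A^8.
Substitute A = t^(-1/4), i.e. A^e → t^(-e/4): V(t) = t^-2 - 2*t^-3 + 5*t^-4 - 5*t^-5 + 6*t^-6 - 6*t^-7 + 4*t^-8 - 3*t^-9 + t^-10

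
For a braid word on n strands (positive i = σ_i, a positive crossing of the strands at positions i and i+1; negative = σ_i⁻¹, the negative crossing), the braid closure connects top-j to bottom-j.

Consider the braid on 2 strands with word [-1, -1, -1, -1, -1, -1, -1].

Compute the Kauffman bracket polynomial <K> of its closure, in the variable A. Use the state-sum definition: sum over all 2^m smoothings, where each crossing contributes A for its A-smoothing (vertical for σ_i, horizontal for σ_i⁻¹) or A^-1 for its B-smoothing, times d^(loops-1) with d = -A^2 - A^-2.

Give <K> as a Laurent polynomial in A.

Braid: s1^-1 s1^-1 s1^-1 s1^-1 s1^-1 s1^-1 s1^-1 on 2 strands, 7 crossings.
Writhe w = (#positive) - (#negative) = 0 - 7 = -7.
Computing the Kauffman bracket via state sum. There are 2^7 = 128 states.
Each crossing splits two ways (0=vertical, 1=horizontal). The state's weight is A^(#A-smoothings - #B-smoothings) * d^(loops - 1).
Tabulate the states by total A-exponent and number of loops L (A-exp: L × count):
  A^7: L=7 ×1
  A^5: L=6 ×7
  A^3: L=5 ×21
  A^1: L=4 ×35
  A^-1: L=3 ×35
  A^-3: L=2 ×21
  A^-5: L=1 ×7
  A^-7: L=2 ×1
Each group contributes A^e * Σ count * d^(L-1):
Powers of d = -A^2 - A^-2: d^2 = A^4 + 2 + A^-4; d^3 = -A^6 - 3*A^2 - 3*A^-2 - A^-6; d^4 = A^8 + 4*A^4 + 6 + 4*A^-4 + A^-8; d^5 = -A^10 - 5*A^6 - 10*A^2 - 10*A^-2 - 5*A^-6 - A^-10; d^6 = A^12 + 6*A^8 + 15*A^4 + 20 + 15*A^-4 + 6*A^-8 + A^-12.
  A^7 * (d^6) = A^19 + 6*A^15 + 15*A^11 + 20*A^7 + 15*A^3 + 6*A^-1 + A^-5
  A^5 * (7*d^5) = -7*A^15 - 35*A^11 - 70*A^7 - 70*A^3 - 35*A^-1 - 7*A^-5
  A^3 * (21*d^4) = 21*A^11 + 84*A^7 + 126*A^3 + 84*A^-1 + 21*A^-5
  A^1 * (35*d^3) = -35*A^7 - 105*A^3 - 105*A^-1 - 35*A^-5
  A^-1 * (35*d^2) = 35*A^3 + 70*A^-1 + 35*A^-5
  A^-3 * (21*d) = -21*A^-1 - 21*A^-5
  A^-5 * (7) = 7*A^-5
  A^-7 * (d) = -A^-5 - A^-9
Summing the groups: <K> = A^19 - A^15 + A^11 - A^7 + A^3 - A^-1 - A^-9

Answer: A^19 - A^15 + A^11 - A^7 + A^3 - A^-1 - A^-9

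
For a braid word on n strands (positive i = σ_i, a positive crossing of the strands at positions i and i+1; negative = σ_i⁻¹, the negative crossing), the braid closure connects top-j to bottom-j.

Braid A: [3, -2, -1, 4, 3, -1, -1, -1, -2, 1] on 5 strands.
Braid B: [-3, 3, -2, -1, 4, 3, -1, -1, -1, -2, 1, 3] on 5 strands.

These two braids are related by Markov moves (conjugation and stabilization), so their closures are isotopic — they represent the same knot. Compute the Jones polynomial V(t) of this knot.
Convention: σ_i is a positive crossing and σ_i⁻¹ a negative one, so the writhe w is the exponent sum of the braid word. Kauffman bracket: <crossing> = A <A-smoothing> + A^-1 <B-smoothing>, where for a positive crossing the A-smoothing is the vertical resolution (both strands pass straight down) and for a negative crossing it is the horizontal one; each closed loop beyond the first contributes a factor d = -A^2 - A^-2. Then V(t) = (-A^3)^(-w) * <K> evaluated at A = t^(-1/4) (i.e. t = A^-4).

Markov-equivalent braids have isotopic closures, hence identical knot invariants. Strip the Markov moves from each word to reach a common short braid β, then compute V(t) once on β.
Braid A: s3 s2^-1 s1^-1 s4 s3 s1^-1 s1^-1 s1^-1 s2^-1 s1 on 5 strands has no conjugating prefix/suffix or stabilization to strip; take β = s3 s2^-1 s1^-1 s4 s3 s1^-1 s1^-1 s1^-1 s2^-1 s1.
Braid B: s3^-1 s3 s2^-1 s1^-1 s4 s3 s1^-1 s1^-1 s1^-1 s2^-1 s1 s3 on 5 strands reduces by inverse Markov moves (closure unchanged at each step):
  Deconjugate: the word is γ·β·γ⁻¹ with γ = s3^-1 (prefix) and γ⁻¹ = s3 (suffix); strip both.
Reduced to β = s3 s2^-1 s1^-1 s4 s3 s1^-1 s1^-1 s1^-1 s2^-1 s1 on 5 strands, 10 crossings.
Both give the same β = s3 s2^-1 s1^-1 s4 s3 s1^-1 s1^-1 s1^-1 s2^-1 s1 on 5 strands, so one state sum suffices:
Braid: s3 s2^-1 s1^-1 s4 s3 s1^-1 s1^-1 s1^-1 s2^-1 s1 on 5 strands, 10 crossings.
Writhe w = (#positive) - (#negative) = 4 - 6 = -2.
State-sum expansion of <K>. There are 2^10 = 1024 states.
Smooth each crossing (0=||, 1=⌣⌢); contribution A^(Σ sign_k(1-2s_k)) * d^(L-1).
Tabulate the states by total A-exponent and number of loops L (A-exp: L × count):
  A^10: L=7 ×1
  A^8: L=6 ×10
  A^6: L=5 ×42, L=7 ×3
  A^4: L=4 ×95, L=6 ×24, L=8 ×1
  A^2: L=3 ×124, L=5 ×76, L=7 ×10
  A^0: L=2 ×90, L=4 ×126, L=6 ×35, L=8 ×1
  A^-2: L=1 ×28, L=3 ×116, L=5 ×61, L=7 ×5
  A^-4: L=2 ×50, L=4 ×60, L=6 ×10
  A^-6: L=1 ×5, L=3 ×29, L=5 ×11
  A^-8: L=2 ×4, L=4 ×6
  A^-10: L=3 ×1
Each group contributes A^e * Σ count * d^(L-1):
Powers of d = -A^2 - A^-2: d^2 = A^4 + 2 + A^-4; d^3 = -A^6 - 3*A^2 - 3*A^-2 - A^-6; d^4 = A^8 + 4*A^4 + 6 + 4*A^-4 + A^-8; d^5 = -A^10 - 5*A^6 - 10*A^2 - 10*A^-2 - 5*A^-6 - A^-10; d^6 = A^12 + 6*A^8 + 15*A^4 + 20 + 15*A^-4 + 6*A^-8 + A^-12; d^7 = -A^14 - 7*A^10 - 21*A^6 - 35*A^2 - 35*A^-2 - 21*A^-6 - 7*A^-10 - A^-14.
  A^10 * (d^6) = A^22 + 6*A^18 + 15*A^14 + 20*A^10 + 15*A^6 + 6*A^2 + A^-2
  A^8 * (10*d^5) = -10*A^18 - 50*A^14 - 100*A^10 - 100*A^6 - 50*A^2 - 10*A^-2
  A^6 * (42*d^4 + 3*d^6) = 3*A^18 + 60*A^14 + 213*A^10 + 312*A^6 + 213*A^2 + 60*A^-2 + 3*A^-6
  A^4 * (95*d^3 + 24*d^5 + d^7) = -A^18 - 31*A^14 - 236*A^10 - 560*A^6 - 560*A^2 - 236*A^-2 - 31*A^-6 - A^-10
  A^2 * (124*d^2 + 76*d^4 + 10*d^6) = 10*A^14 + 136*A^10 + 578*A^6 + 904*A^2 + 578*A^-2 + 136*A^-6 + 10*A^-10
  A^0 * (90*d + 126*d^3 + 35*d^5 + d^7) = -A^14 - 42*A^10 - 322*A^6 - 853*A^2 - 853*A^-2 - 322*A^-6 - 42*A^-10 - A^-14
  A^-2 * (28 + 116*d^2 + 61*d^4 + 5*d^6) = 5*A^10 + 91*A^6 + 435*A^2 + 726*A^-2 + 435*A^-6 + 91*A^-10 + 5*A^-14
  A^-4 * (50*d + 60*d^3 + 10*d^5) = -10*A^6 - 110*A^2 - 330*A^-2 - 330*A^-6 - 110*A^-10 - 10*A^-14
  A^-6 * (5 + 29*d^2 + 11*d^4) = 11*A^2 + 73*A^-2 + 129*A^-6 + 73*A^-10 + 11*A^-14
  A^-8 * (4*d + 6*d^3) = -6*A^-2 - 22*A^-6 - 22*A^-10 - 6*A^-14
  A^-10 * (d^2) = A^-6 + 2*A^-10 + A^-14
Summing the groups: <K> = A^22 - 2*A^18 + 3*A^14 - 4*A^10 + 4*A^6 - 4*A^2 + 3*A^-2 - A^-6 + A^-10
Normalise by the writhe: (-A^3)^(-w) = (-A^3)^(2) = A^6, so f(A) = A^6 * <K> = A^28 - 2*A^24 + 3*A^20 - 4*A^16 + 4*A^12 - 4*A^8 + 3*A^4 - 1 + A^-4.
Substitute A = t^(-1/4), i.e. A^e → t^(-e/4): V(t) = t - 1 + 3*t^-1 - 4*t^-2 + 4*t^-3 - 4*t^-4 + 3*t^-5 - 2*t^-6 + t^-7

Answer: t - 1 + 3*t^-1 - 4*t^-2 + 4*t^-3 - 4*t^-4 + 3*t^-5 - 2*t^-6 + t^-7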